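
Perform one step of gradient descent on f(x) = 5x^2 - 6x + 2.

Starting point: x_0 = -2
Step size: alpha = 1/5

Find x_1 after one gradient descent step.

f(x) = 5x^2 - 6x + 2
f'(x) = 10x - 6
f'(-2) = 10*-2 + (-6) = -26
x_1 = x_0 - alpha * f'(x_0) = -2 - 1/5 * -26 = 16/5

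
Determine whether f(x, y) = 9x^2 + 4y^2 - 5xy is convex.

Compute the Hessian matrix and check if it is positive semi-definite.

f(x,y) = 9x^2 + 4y^2 - 5xy
Hessian H = [[18, -5], [-5, 8]]
trace(H) = 26, det(H) = 119
Eigenvalues: (26 +/- sqrt(200)) / 2 = 20.07, 5.929
Since both eigenvalues > 0, f is convex.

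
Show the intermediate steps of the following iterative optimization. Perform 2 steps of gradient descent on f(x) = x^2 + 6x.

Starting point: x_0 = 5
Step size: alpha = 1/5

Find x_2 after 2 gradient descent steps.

f(x) = x^2 + 6x, f'(x) = 2x + (6)
Step 1: f'(5) = 16, x_1 = 5 - 1/5 * 16 = 9/5
Step 2: f'(9/5) = 48/5, x_2 = 9/5 - 1/5 * 48/5 = -3/25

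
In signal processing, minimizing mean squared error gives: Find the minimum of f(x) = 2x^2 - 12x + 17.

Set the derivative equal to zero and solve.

f(x) = 2x^2 - 12x + 17
f'(x) = 4x + (-12) = 0
x = 12/4 = 3
f(3) = -1
Since f''(x) = 4 > 0, this is a minimum.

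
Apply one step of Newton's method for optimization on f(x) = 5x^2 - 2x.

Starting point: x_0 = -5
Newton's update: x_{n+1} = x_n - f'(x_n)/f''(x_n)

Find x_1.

f(x) = 5x^2 - 2x
f'(x) = 10x + (-2), f''(x) = 10
Newton step: x_1 = x_0 - f'(x_0)/f''(x_0)
f'(-5) = -52
x_1 = -5 - -52/10 = 1/5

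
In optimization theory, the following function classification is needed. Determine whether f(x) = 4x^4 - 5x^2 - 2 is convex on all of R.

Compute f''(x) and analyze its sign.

f(x) = 4x^4 - 5x^2 - 2
f'(x) = 16x^3 + -10x
f''(x) = 48x^2 + -10
f''(0) = -10 < 0, so not convex near x = 0
Therefore, f is not globally convex on R.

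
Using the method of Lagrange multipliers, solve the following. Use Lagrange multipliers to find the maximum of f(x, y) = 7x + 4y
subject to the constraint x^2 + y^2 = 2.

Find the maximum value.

Set up Lagrange conditions: grad f = lambda * grad g
  7 = 2*lambda*x
  4 = 2*lambda*y
From these: x/y = 7/4, so x = 7t, y = 4t for some t.
Substitute into constraint: (7t)^2 + (4t)^2 = 2
  t^2 * 65 = 2
  t = sqrt(2/65)
Maximum = 7*x + 4*y = (7^2 + 4^2)*t = 65 * sqrt(2/65) = sqrt(130)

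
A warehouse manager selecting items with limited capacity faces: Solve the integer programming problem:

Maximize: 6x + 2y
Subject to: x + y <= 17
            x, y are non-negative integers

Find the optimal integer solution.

Objective: 6x + 2y, constraint: x + y <= 17
Coefficient of x is 6 >= coefficient of y is 2, so allocate the entire budget to x.
Optimal: x = 17, y = 0, value = 102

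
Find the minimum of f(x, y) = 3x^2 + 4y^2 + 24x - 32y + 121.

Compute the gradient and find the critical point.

f(x,y) = 3x^2 + 4y^2 + 24x - 32y + 121
df/dx = 6x + (24) = 0  =>  x = -4
df/dy = 8y + (-32) = 0  =>  y = 4
f(-4, 4) = 3*(-4)^2 + 4*(4)^2 + 24*(-4) + -32*(4) + 121 = 9
Hessian is diagonal with entries 6, 8 > 0, so this is a minimum.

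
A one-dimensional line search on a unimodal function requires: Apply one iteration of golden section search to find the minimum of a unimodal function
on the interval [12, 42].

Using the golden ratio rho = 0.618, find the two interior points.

Golden section search on [12, 42].
Golden ratio rho = 0.618 (approx).
Interior points:
  x_1 = 12 + (1-0.618)*30 = 23.4600
  x_2 = 12 + 0.618*30 = 30.5400
Compare f(x_1) and f(x_2) to determine which subinterval to keep.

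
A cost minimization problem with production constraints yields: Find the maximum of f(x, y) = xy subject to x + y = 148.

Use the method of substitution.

Substitute y = 148 - x into f(x,y) = xy:
g(x) = x(148 - x) = 148x - x^2
g'(x) = 148 - 2x = 0  =>  x = 74
y = 148 - 74 = 74
Maximum value = 74 * 74 = 5476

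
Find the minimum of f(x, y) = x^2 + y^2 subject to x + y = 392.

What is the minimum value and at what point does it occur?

Substitute y = 392 - x into f(x,y) = x^2 + y^2:
g(x) = x^2 + (392 - x)^2 = 2x^2 - 784x + 153664
g'(x) = 4x - 784 = 0  =>  x = 196
y = 392 - 196 = 196
Minimum value = 196^2 + 196^2 = 76832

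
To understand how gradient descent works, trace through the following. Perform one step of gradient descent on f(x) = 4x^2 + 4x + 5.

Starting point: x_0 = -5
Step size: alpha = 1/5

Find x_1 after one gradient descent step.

f(x) = 4x^2 + 4x + 5
f'(x) = 8x + 4
f'(-5) = 8*-5 + (4) = -36
x_1 = x_0 - alpha * f'(x_0) = -5 - 1/5 * -36 = 11/5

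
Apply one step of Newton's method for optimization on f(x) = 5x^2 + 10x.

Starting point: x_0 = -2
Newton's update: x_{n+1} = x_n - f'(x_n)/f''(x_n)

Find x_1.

f(x) = 5x^2 + 10x
f'(x) = 10x + (10), f''(x) = 10
Newton step: x_1 = x_0 - f'(x_0)/f''(x_0)
f'(-2) = -10
x_1 = -2 - -10/10 = -1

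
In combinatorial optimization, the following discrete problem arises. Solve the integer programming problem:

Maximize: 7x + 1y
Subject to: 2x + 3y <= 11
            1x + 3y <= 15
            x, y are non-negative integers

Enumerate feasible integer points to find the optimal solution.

Constraint 1: 2x + 3y <= 11
Constraint 2: 1x + 3y <= 15
Feasible x range (need y >= 0): 0 <= x <= min(11/2, 15/1) => x in {0, ..., 5}.
Enumerate feasible integer points row by row (the coefficient of y is 1 > 0, so for each x the largest feasible y gives the best value):
  x = 0: y <= min((11 - 2*0)/3, (15 - 1*0)/3) => y in {0, ..., 3}; best 7*0 + 1*3 = 3
  x = 1: y <= min((11 - 2*1)/3, (15 - 1*1)/3) => y in {0, ..., 3}; best 7*1 + 1*3 = 10
  x = 2: y <= min((11 - 2*2)/3, (15 - 1*2)/3) => y in {0, ..., 2}; best 7*2 + 1*2 = 16
  x = 3: y <= min((11 - 2*3)/3, (15 - 1*3)/3) => y in {0, ..., 1}; best 7*3 + 1*1 = 22
  x = 4: y <= min((11 - 2*4)/3, (15 - 1*4)/3) => y in {0, ..., 1}; best 7*4 + 1*1 = 29
  x = 5: y <= min((11 - 2*5)/3, (15 - 1*5)/3) => y in {0}; best 7*5 + 1*0 = 35
The maximum 7x + 1y = 35 is achieved at x = 5, y = 0.
Check: 2*5 + 3*0 = 10 <= 11 and 1*5 + 3*0 = 5 <= 15.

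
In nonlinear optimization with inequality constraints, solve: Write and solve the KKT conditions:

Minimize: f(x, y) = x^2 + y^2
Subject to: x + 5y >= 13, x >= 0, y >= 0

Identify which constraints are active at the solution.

KKT conditions for min x^2 + y^2 s.t. 1x + 5y >= 13, x >= 0, y >= 0:
Stationarity: 2x = mu*1 + mu_x, 2y = mu*5 + mu_y, with mu, mu_x, mu_y >= 0
Complementary slackness: mu*(x + 5y - 13) = 0, mu_x*x = 0, mu_y*y = 0
(0, 0) is infeasible (1*0 + 5*0 < 13), so if mu = 0 stationarity would force x = mu_x/2 >= 0, y = mu_y/2 >= 0 with mu_x*x = mu_y*y = 0, i.e. x = y = 0: contradiction. Hence mu > 0 and x + 5y = 13 is active.
Try x > 0, y > 0 (so mu_x = mu_y = 0): x = 1*mu/2, y = 5*mu/2
Substitute: 1*(1*mu/2) + 5*(5*mu/2) = 13
  mu*26/2 = 13 => mu = 1
x* = 1/2 > 0, y* = 5/2 > 0, consistent with mu_x = mu_y = 0.
f is convex and the constraints are linear, so this KKT point is the global minimum.
f* = 13/2
Active constraints: x + 5y >= 13 (holds with equality, mu = 1 > 0); x >= 0 and y >= 0 are inactive (mu_x = mu_y = 0).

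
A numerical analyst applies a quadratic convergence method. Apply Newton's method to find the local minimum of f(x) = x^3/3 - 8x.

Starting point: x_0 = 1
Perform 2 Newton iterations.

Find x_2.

f(x) = x^3/3 - 8x
f'(x) = x^2 - 8, f''(x) = 2x
Newton update: x_{n+1} = x_n - (x_n^2 - 8)/(2*x_n)
Step 1: x_0 = 1, f'=-7, f''=2, x_1 = 9/2
Step 2: x_1 = 9/2, f'=49/4, f''=9, x_2 = 113/36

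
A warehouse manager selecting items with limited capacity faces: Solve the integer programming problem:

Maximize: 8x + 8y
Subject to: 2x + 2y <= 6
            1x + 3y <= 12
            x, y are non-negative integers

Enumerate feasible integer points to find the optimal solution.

Constraint 1: 2x + 2y <= 6
Constraint 2: 1x + 3y <= 12
Feasible x range (need y >= 0): 0 <= x <= min(6/2, 12/1) => x in {0, ..., 3}.
Enumerate feasible integer points row by row (the coefficient of y is 8 > 0, so for each x the largest feasible y gives the best value):
  x = 0: y <= min((6 - 2*0)/2, (12 - 1*0)/3) => y in {0, ..., 3}; best 8*0 + 8*3 = 24
  x = 1: y <= min((6 - 2*1)/2, (12 - 1*1)/3) => y in {0, ..., 2}; best 8*1 + 8*2 = 24
  x = 2: y <= min((6 - 2*2)/2, (12 - 1*2)/3) => y in {0, ..., 1}; best 8*2 + 8*1 = 24
  x = 3: y <= min((6 - 2*3)/2, (12 - 1*3)/3) => y in {0}; best 8*3 + 8*0 = 24
The maximum 8x + 8y = 24 is achieved at x = 0, y = 3.
(The same value 24 is also attained at (1, 2), (2, 1), (3, 0).)
Check: 2*0 + 2*3 = 6 <= 6 and 1*0 + 3*3 = 9 <= 12.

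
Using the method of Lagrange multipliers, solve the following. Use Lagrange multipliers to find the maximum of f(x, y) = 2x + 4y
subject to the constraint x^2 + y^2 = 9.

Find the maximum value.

Set up Lagrange conditions: grad f = lambda * grad g
  2 = 2*lambda*x
  4 = 2*lambda*y
From these: x/y = 2/4, so x = 2t, y = 4t for some t.
Substitute into constraint: (2t)^2 + (4t)^2 = 9
  t^2 * 20 = 9
  t = sqrt(9/20)
Maximum = 2*x + 4*y = (2^2 + 4^2)*t = 20 * sqrt(9/20) = sqrt(180)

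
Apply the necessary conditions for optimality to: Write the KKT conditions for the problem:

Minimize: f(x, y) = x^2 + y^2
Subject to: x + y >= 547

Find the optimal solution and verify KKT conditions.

KKT conditions for min x^2 + y^2 s.t. x + y >= 547:
Stationarity: 2x = mu, 2y = mu
So x = y = mu/2.
Complementary slackness: mu*(x + y - 547) = 0
Primal feasibility: x + y >= 547; dual feasibility: mu >= 0
If mu = 0 then x = y = 0, but 0 + 0 < 547 is infeasible, so the constraint is active.
Constraint active: x + y = 2*(mu/2) = 547 => mu = 547
x = y = 547/2, f = 299209/2
Verify: stationarity 2*(547/2) = 547 = mu; primal 547/2 + 547/2 = 547 >= 547; dual mu = 547 >= 0; complementary slackness 547*(547 - 547) = 0. All KKT conditions hold.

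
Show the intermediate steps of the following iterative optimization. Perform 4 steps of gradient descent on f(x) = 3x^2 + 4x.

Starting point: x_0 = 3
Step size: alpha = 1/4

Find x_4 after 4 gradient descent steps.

f(x) = 3x^2 + 4x, f'(x) = 6x + (4)
Step 1: f'(3) = 22, x_1 = 3 - 1/4 * 22 = -5/2
Step 2: f'(-5/2) = -11, x_2 = -5/2 - 1/4 * -11 = 1/4
Step 3: f'(1/4) = 11/2, x_3 = 1/4 - 1/4 * 11/2 = -9/8
Step 4: f'(-9/8) = -11/4, x_4 = -9/8 - 1/4 * -11/4 = -7/16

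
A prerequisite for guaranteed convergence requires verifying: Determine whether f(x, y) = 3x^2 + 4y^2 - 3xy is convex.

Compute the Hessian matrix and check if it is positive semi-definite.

f(x,y) = 3x^2 + 4y^2 - 3xy
Hessian H = [[6, -3], [-3, 8]]
trace(H) = 14, det(H) = 39
Eigenvalues: (14 +/- sqrt(40)) / 2 = 10.16, 3.838
Since both eigenvalues > 0, f is convex.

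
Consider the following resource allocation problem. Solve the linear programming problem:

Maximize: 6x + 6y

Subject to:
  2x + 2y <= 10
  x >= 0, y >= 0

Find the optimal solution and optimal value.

The feasible region has vertices at [(0, 0), (5, 0), (0, 5)].
Checking objective 6x + 6y at each vertex:
  (0, 0): 6*0 + 6*0 = 0
  (5, 0): 6*5 + 6*0 = 30
  (0, 5): 6*0 + 6*5 = 30
Maximum is 30 at (5, 0).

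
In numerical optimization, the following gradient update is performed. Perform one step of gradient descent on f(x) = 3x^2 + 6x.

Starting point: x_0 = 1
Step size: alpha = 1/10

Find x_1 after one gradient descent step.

f(x) = 3x^2 + 6x
f'(x) = 6x + 6
f'(1) = 6*1 + (6) = 12
x_1 = x_0 - alpha * f'(x_0) = 1 - 1/10 * 12 = -1/5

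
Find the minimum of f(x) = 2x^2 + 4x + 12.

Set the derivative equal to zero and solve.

f(x) = 2x^2 + 4x + 12
f'(x) = 4x + (4) = 0
x = -4/4 = -1
f(-1) = 10
Since f''(x) = 4 > 0, this is a minimum.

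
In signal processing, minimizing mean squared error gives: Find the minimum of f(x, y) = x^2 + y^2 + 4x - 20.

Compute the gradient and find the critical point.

f(x,y) = x^2 + y^2 + 4x - 20
df/dx = 2x + (4) = 0  =>  x = -2
df/dy = 2y + (0) = 0  =>  y = 0
f(-2, 0) = 1*(-2)^2 + 1*(0)^2 + 4*(-2) + -20 = -24
Hessian is diagonal with entries 2, 2 > 0, so this is a minimum.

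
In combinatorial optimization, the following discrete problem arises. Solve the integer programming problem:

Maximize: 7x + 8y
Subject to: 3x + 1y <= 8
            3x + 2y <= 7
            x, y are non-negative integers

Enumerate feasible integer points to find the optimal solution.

Constraint 1: 3x + 1y <= 8
Constraint 2: 3x + 2y <= 7
Feasible x range (need y >= 0): 0 <= x <= min(8/3, 7/3) => x in {0, ..., 2}.
Enumerate feasible integer points row by row (the coefficient of y is 8 > 0, so for each x the largest feasible y gives the best value):
  x = 0: y <= min((8 - 3*0)/1, (7 - 3*0)/2) => y in {0, ..., 3}; best 7*0 + 8*3 = 24
  x = 1: y <= min((8 - 3*1)/1, (7 - 3*1)/2) => y in {0, ..., 2}; best 7*1 + 8*2 = 23
  x = 2: y <= min((8 - 3*2)/1, (7 - 3*2)/2) => y in {0}; best 7*2 + 8*0 = 14
The maximum 7x + 8y = 24 is achieved at x = 0, y = 3.
Check: 3*0 + 1*3 = 3 <= 8 and 3*0 + 2*3 = 6 <= 7.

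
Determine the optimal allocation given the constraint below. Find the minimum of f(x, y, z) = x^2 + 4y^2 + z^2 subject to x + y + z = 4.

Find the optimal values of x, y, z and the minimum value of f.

Using Lagrange multipliers on f = x^2 + 4y^2 + z^2 with constraint x + y + z = 4:
Conditions: 2*1*x = lambda, 2*4*y = lambda, 2*1*z = lambda
So x = lambda/2, y = lambda/8, z = lambda/2
Substituting into constraint: lambda * (9/8) = 4
lambda = 32/9
x = 16/9, y = 4/9, z = 16/9
Minimum value = 64/9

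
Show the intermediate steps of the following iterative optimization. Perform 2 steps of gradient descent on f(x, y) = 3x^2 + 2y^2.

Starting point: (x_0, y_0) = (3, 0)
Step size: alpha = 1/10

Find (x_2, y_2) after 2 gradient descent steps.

f(x,y) = 3x^2 + 2y^2
grad_x = 6x + 0y, grad_y = 4y + 0x
Step 1: grad = (18, 0), (6/5, 0)
Step 2: grad = (36/5, 0), (12/25, 0)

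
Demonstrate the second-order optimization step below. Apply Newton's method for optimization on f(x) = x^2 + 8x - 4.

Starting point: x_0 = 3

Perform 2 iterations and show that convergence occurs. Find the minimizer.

f(x) = x^2 + 8x - 4, f'(x) = 2x + (8), f''(x) = 2
Step 1: f'(3) = 14, x_1 = 3 - 14/2 = -4
Step 2: f'(-4) = 0, x_2 = -4 (converged)
Newton's method converges in 1 step for quadratics.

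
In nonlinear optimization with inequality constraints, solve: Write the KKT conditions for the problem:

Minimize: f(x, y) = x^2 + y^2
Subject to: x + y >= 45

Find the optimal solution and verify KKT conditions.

KKT conditions for min x^2 + y^2 s.t. x + y >= 45:
Stationarity: 2x = mu, 2y = mu
So x = y = mu/2.
Complementary slackness: mu*(x + y - 45) = 0
Primal feasibility: x + y >= 45; dual feasibility: mu >= 0
If mu = 0 then x = y = 0, but 0 + 0 < 45 is infeasible, so the constraint is active.
Constraint active: x + y = 2*(mu/2) = 45 => mu = 45
x = y = 45/2, f = 2025/2
Verify: stationarity 2*(45/2) = 45 = mu; primal 45/2 + 45/2 = 45 >= 45; dual mu = 45 >= 0; complementary slackness 45*(45 - 45) = 0. All KKT conditions hold.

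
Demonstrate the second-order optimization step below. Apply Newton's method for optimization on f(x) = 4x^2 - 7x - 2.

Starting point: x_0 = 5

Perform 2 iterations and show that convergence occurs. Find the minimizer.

f(x) = 4x^2 - 7x - 2, f'(x) = 8x + (-7), f''(x) = 8
Step 1: f'(5) = 33, x_1 = 5 - 33/8 = 7/8
Step 2: f'(7/8) = 0, x_2 = 7/8 (converged)
Newton's method converges in 1 step for quadratics.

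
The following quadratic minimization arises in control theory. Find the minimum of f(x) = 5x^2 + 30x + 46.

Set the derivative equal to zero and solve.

f(x) = 5x^2 + 30x + 46
f'(x) = 10x + (30) = 0
x = -30/10 = -3
f(-3) = 1
Since f''(x) = 10 > 0, this is a minimum.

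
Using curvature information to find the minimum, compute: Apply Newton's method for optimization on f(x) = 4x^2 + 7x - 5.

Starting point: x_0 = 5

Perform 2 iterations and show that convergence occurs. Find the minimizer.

f(x) = 4x^2 + 7x - 5, f'(x) = 8x + (7), f''(x) = 8
Step 1: f'(5) = 47, x_1 = 5 - 47/8 = -7/8
Step 2: f'(-7/8) = 0, x_2 = -7/8 (converged)
Newton's method converges in 1 step for quadratics.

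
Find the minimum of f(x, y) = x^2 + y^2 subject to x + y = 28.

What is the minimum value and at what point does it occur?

Substitute y = 28 - x into f(x,y) = x^2 + y^2:
g(x) = x^2 + (28 - x)^2 = 2x^2 - 56x + 784
g'(x) = 4x - 56 = 0  =>  x = 14
y = 28 - 14 = 14
Minimum value = 14^2 + 14^2 = 392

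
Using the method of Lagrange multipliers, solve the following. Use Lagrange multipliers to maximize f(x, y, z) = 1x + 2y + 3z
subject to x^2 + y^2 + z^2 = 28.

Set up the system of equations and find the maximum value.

Lagrange conditions: 1 = 2*lambda*x, 2 = 2*lambda*y, 3 = 2*lambda*z
So x:1 = y:2 = z:3, i.e. x = 1t, y = 2t, z = 3t
Constraint: t^2*(1^2 + 2^2 + 3^2) = 28
  t^2 * 14 = 28  =>  t = sqrt(2)
Maximum = 1*1t + 2*2t + 3*3t = 14*sqrt(2) = sqrt(392)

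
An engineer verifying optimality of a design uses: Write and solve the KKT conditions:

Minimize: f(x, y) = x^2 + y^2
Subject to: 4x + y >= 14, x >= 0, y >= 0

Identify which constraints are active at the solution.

KKT conditions for min x^2 + y^2 s.t. 4x + 1y >= 14, x >= 0, y >= 0:
Stationarity: 2x = mu*4 + mu_x, 2y = mu*1 + mu_y, with mu, mu_x, mu_y >= 0
Complementary slackness: mu*(4x + y - 14) = 0, mu_x*x = 0, mu_y*y = 0
(0, 0) is infeasible (4*0 + 1*0 < 14), so if mu = 0 stationarity would force x = mu_x/2 >= 0, y = mu_y/2 >= 0 with mu_x*x = mu_y*y = 0, i.e. x = y = 0: contradiction. Hence mu > 0 and 4x + y = 14 is active.
Try x > 0, y > 0 (so mu_x = mu_y = 0): x = 4*mu/2, y = 1*mu/2
Substitute: 4*(4*mu/2) + 1*(1*mu/2) = 14
  mu*17/2 = 14 => mu = 28/17
x* = 56/17 > 0, y* = 14/17 > 0, consistent with mu_x = mu_y = 0.
f is convex and the constraints are linear, so this KKT point is the global minimum.
f* = 196/17
Active constraints: 4x + y >= 14 (holds with equality, mu = 28/17 > 0); x >= 0 and y >= 0 are inactive (mu_x = mu_y = 0).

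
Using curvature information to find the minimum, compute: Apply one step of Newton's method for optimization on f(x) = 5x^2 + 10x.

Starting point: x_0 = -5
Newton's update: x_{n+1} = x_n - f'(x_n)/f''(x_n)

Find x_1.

f(x) = 5x^2 + 10x
f'(x) = 10x + (10), f''(x) = 10
Newton step: x_1 = x_0 - f'(x_0)/f''(x_0)
f'(-5) = -40
x_1 = -5 - -40/10 = -1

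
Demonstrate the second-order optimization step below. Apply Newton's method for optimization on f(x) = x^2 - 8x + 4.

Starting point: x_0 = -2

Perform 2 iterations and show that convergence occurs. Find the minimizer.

f(x) = x^2 - 8x + 4, f'(x) = 2x + (-8), f''(x) = 2
Step 1: f'(-2) = -12, x_1 = -2 - -12/2 = 4
Step 2: f'(4) = 0, x_2 = 4 (converged)
Newton's method converges in 1 step for quadratics.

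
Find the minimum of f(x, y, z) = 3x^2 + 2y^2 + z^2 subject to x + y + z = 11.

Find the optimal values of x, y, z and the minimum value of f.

Using Lagrange multipliers on f = 3x^2 + 2y^2 + z^2 with constraint x + y + z = 11:
Conditions: 2*3*x = lambda, 2*2*y = lambda, 2*1*z = lambda
So x = lambda/6, y = lambda/4, z = lambda/2
Substituting into constraint: lambda * (11/12) = 11
lambda = 12
x = 2, y = 3, z = 6
Minimum value = 66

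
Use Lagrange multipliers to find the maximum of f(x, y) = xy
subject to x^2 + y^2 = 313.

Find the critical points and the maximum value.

Lagrange conditions: y = 2*lambda*x and x = 2*lambda*y
If x = 0 then y = 0, violating the constraint, so x, y != 0.
Dividing: y/x = x/y => x^2 = y^2 => y = x or y = -x
Constraint: 2x^2 = 313 => x^2 = 313/2 => x = +/-sqrt(313/2)
Critical points: (sqrt(313/2), sqrt(313/2)), (-sqrt(313/2), -sqrt(313/2)), (sqrt(313/2), -sqrt(313/2)), (-sqrt(313/2), sqrt(313/2))
  y = x:  xy = x^2 = 313/2  at (sqrt(313/2), sqrt(313/2)) and (-sqrt(313/2), -sqrt(313/2))
  y = -x: xy = -x^2 = -313/2 at (sqrt(313/2), -sqrt(313/2)) and (-sqrt(313/2), sqrt(313/2))
Maximum xy = 313/2 at (sqrt(313/2), sqrt(313/2)) and (-sqrt(313/2), -sqrt(313/2))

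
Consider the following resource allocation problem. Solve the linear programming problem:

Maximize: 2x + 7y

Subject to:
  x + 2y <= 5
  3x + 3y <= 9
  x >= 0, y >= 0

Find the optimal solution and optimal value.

Feasible vertices: (0, 0), (0, 5/2), (1, 2), (3, 0)
Objective 2x + 7y at each:
  (0, 0): 0
  (0, 5/2): 35/2
  (1, 2): 16
  (3, 0): 6
Maximum is 35/2 at (0, 5/2).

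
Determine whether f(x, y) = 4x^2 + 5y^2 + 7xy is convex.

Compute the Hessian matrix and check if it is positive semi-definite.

f(x,y) = 4x^2 + 5y^2 + 7xy
Hessian H = [[8, 7], [7, 10]]
trace(H) = 18, det(H) = 31
Eigenvalues: (18 +/- sqrt(200)) / 2 = 16.07, 1.929
Since both eigenvalues > 0, f is convex.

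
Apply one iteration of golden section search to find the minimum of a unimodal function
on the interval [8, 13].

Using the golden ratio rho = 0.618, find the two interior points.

Golden section search on [8, 13].
Golden ratio rho = 0.618 (approx).
Interior points:
  x_1 = 8 + (1-0.618)*5 = 9.9100
  x_2 = 8 + 0.618*5 = 11.0900
Compare f(x_1) and f(x_2) to determine which subinterval to keep.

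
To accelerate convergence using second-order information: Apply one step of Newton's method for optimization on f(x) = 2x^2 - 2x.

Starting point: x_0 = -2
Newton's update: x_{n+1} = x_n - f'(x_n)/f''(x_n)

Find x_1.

f(x) = 2x^2 - 2x
f'(x) = 4x + (-2), f''(x) = 4
Newton step: x_1 = x_0 - f'(x_0)/f''(x_0)
f'(-2) = -10
x_1 = -2 - -10/4 = 1/2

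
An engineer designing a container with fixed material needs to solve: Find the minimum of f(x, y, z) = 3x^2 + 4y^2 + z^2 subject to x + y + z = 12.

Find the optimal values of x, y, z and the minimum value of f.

Using Lagrange multipliers on f = 3x^2 + 4y^2 + z^2 with constraint x + y + z = 12:
Conditions: 2*3*x = lambda, 2*4*y = lambda, 2*1*z = lambda
So x = lambda/6, y = lambda/8, z = lambda/2
Substituting into constraint: lambda * (19/24) = 12
lambda = 288/19
x = 48/19, y = 36/19, z = 144/19
Minimum value = 1728/19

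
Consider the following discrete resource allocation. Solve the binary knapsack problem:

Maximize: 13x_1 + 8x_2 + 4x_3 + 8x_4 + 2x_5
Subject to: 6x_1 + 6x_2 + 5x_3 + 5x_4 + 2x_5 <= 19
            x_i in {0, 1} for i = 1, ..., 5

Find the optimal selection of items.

Items: item 1 (v=13, w=6), item 2 (v=8, w=6), item 3 (v=4, w=5), item 4 (v=8, w=5), item 5 (v=2, w=2)
Capacity: 19
Checking all 32 subsets (w = total weight, v = total value):
  {}: w = 0, v = 0
  {1}: w = 6, v = 13
  {2}: w = 6, v = 8
  {3}: w = 5, v = 4
  {4}: w = 5, v = 8
  {5}: w = 2, v = 2
  {1, 2}: w = 12, v = 21
  {1, 3}: w = 11, v = 17
  {1, 4}: w = 11, v = 21
  {1, 5}: w = 8, v = 15
  {2, 3}: w = 11, v = 12
  {2, 4}: w = 11, v = 16
  {2, 5}: w = 8, v = 10
  {3, 4}: w = 10, v = 12
  {3, 5}: w = 7, v = 6
  {4, 5}: w = 7, v = 10
  {1, 2, 3}: w = 17, v = 25
  {1, 2, 4}: w = 17, v = 29
  {1, 2, 5}: w = 14, v = 23
  {1, 3, 4}: w = 16, v = 25
  {1, 3, 5}: w = 13, v = 19
  {1, 4, 5}: w = 13, v = 23
  {2, 3, 4}: w = 16, v = 20
  {2, 3, 5}: w = 13, v = 14
  {2, 4, 5}: w = 13, v = 18
  {3, 4, 5}: w = 12, v = 14
  {1, 2, 3, 4}: w = 22 > 19, infeasible
  {1, 2, 3, 5}: w = 19, v = 27
  {1, 2, 4, 5}: w = 19, v = 31
  {1, 3, 4, 5}: w = 18, v = 27
  {2, 3, 4, 5}: w = 18, v = 22
  {1, 2, 3, 4, 5}: w = 24 > 19, infeasible
Best feasible subset: items [1, 2, 4, 5]
Total weight: 19 <= 19, total value: 31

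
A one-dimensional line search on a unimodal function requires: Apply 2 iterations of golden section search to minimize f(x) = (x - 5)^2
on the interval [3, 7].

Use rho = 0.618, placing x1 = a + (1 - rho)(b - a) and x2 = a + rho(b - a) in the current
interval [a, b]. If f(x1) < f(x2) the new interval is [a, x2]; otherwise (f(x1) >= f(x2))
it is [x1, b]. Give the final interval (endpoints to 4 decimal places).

Golden section search for min of f(x) = (x - 5)^2 on [3, 7].
Each step: x1 = a + (1 - rho)(b - a), x2 = a + rho(b - a); if f(x1) < f(x2) keep [a, x2], otherwise keep [x1, b].
Step 1: [3.0000, 7.0000], x1=4.5280 (f=0.2228), x2=5.4720 (f=0.2228); f(x1) = f(x2) (tie, not '<') => keep [4.5280, 7.0000]
Step 2: [4.5280, 7.0000], x1=5.4723 (f=0.2231), x2=6.0557 (f=1.1145); f(x1) < f(x2) => keep [4.5280, 6.0557]
Final interval: [4.5280, 6.0557]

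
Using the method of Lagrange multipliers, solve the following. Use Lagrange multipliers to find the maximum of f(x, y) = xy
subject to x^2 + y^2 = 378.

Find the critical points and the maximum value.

Lagrange conditions: y = 2*lambda*x and x = 2*lambda*y
If x = 0 then y = 0, violating the constraint, so x, y != 0.
Dividing: y/x = x/y => x^2 = y^2 => y = x or y = -x
Constraint: 2x^2 = 378 => x^2 = 189 => x = +/-sqrt(189)
Critical points: (sqrt(189), sqrt(189)), (-sqrt(189), -sqrt(189)), (sqrt(189), -sqrt(189)), (-sqrt(189), sqrt(189))
  y = x:  xy = x^2 = 189  at (sqrt(189), sqrt(189)) and (-sqrt(189), -sqrt(189))
  y = -x: xy = -x^2 = -189 at (sqrt(189), -sqrt(189)) and (-sqrt(189), sqrt(189))
Maximum xy = 189 at (sqrt(189), sqrt(189)) and (-sqrt(189), -sqrt(189))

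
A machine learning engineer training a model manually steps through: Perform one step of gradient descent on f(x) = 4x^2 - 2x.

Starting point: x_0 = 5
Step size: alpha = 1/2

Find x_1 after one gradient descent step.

f(x) = 4x^2 - 2x
f'(x) = 8x - 2
f'(5) = 8*5 + (-2) = 38
x_1 = x_0 - alpha * f'(x_0) = 5 - 1/2 * 38 = -14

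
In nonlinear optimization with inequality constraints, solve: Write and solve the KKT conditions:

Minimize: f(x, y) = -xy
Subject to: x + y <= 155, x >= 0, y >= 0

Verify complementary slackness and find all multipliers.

Problem: min -xy s.t. x + y <= 155 (multiplier lambda), x >= 0 (mu_x), y >= 0 (mu_y)
KKT stationarity: -y + lambda - mu_x = 0, -x + lambda - mu_y = 0, with lambda, mu_x, mu_y >= 0
Complementary slackness: lambda*(x + y - 155) = 0, mu_x*x = 0, mu_y*y = 0
If lambda = 0: y = -mu_x <= 0 and x = -mu_y <= 0 force x = y = 0 with f = 0; but x = y = 155/2 is feasible with f = -24025/4 < 0, so this is not the minimum. Hence lambda > 0 and x + y = 155.
Try x > 0, y > 0 (so mu_x = mu_y = 0): y = lambda, x = lambda => x = y = lambda
x + y = 155 => 2*lambda = 155 => lambda = 155/2
x* = y* = 155/2 > 0, consistent with mu_x = mu_y = 0.
(Any feasible point with x = 0 or y = 0 has f = 0 > -24025/4, so the minimum is not on those boundaries.)
min(-xy) = -24025/4 (i.e. max xy = 24025/4)
Multipliers: lambda = 155/2, mu_x = 0, mu_y = 0
Complementary slackness: lambda*(x + y - 155) = 155/2*(155/2 + 155/2 - 155) = 0, mu_x*x = 0*155/2 = 0, mu_y*y = 0*155/2 = 0. Satisfied.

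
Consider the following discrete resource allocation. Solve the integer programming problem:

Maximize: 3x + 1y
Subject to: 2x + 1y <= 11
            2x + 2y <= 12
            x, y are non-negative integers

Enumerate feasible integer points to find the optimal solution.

Constraint 1: 2x + 1y <= 11
Constraint 2: 2x + 2y <= 12
Feasible x range (need y >= 0): 0 <= x <= min(11/2, 12/2) => x in {0, ..., 5}.
Enumerate feasible integer points row by row (the coefficient of y is 1 > 0, so for each x the largest feasible y gives the best value):
  x = 0: y <= min((11 - 2*0)/1, (12 - 2*0)/2) => y in {0, ..., 6}; best 3*0 + 1*6 = 6
  x = 1: y <= min((11 - 2*1)/1, (12 - 2*1)/2) => y in {0, ..., 5}; best 3*1 + 1*5 = 8
  x = 2: y <= min((11 - 2*2)/1, (12 - 2*2)/2) => y in {0, ..., 4}; best 3*2 + 1*4 = 10
  x = 3: y <= min((11 - 2*3)/1, (12 - 2*3)/2) => y in {0, ..., 3}; best 3*3 + 1*3 = 12
  x = 4: y <= min((11 - 2*4)/1, (12 - 2*4)/2) => y in {0, ..., 2}; best 3*4 + 1*2 = 14
  x = 5: y <= min((11 - 2*5)/1, (12 - 2*5)/2) => y in {0, ..., 1}; best 3*5 + 1*1 = 16
The maximum 3x + 1y = 16 is achieved at x = 5, y = 1.
Check: 2*5 + 1*1 = 11 <= 11 and 2*5 + 2*1 = 12 <= 12.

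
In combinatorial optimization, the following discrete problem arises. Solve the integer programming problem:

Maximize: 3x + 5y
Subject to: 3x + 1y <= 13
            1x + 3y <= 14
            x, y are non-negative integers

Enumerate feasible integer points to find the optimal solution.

Constraint 1: 3x + 1y <= 13
Constraint 2: 1x + 3y <= 14
Feasible x range (need y >= 0): 0 <= x <= min(13/3, 14/1) => x in {0, ..., 4}.
Enumerate feasible integer points row by row (the coefficient of y is 5 > 0, so for each x the largest feasible y gives the best value):
  x = 0: y <= min((13 - 3*0)/1, (14 - 1*0)/3) => y in {0, ..., 4}; best 3*0 + 5*4 = 20
  x = 1: y <= min((13 - 3*1)/1, (14 - 1*1)/3) => y in {0, ..., 4}; best 3*1 + 5*4 = 23
  x = 2: y <= min((13 - 3*2)/1, (14 - 1*2)/3) => y in {0, ..., 4}; best 3*2 + 5*4 = 26
  x = 3: y <= min((13 - 3*3)/1, (14 - 1*3)/3) => y in {0, ..., 3}; best 3*3 + 5*3 = 24
  x = 4: y <= min((13 - 3*4)/1, (14 - 1*4)/3) => y in {0, ..., 1}; best 3*4 + 5*1 = 17
The maximum 3x + 5y = 26 is achieved at x = 2, y = 4.
Check: 3*2 + 1*4 = 10 <= 13 and 1*2 + 3*4 = 14 <= 14.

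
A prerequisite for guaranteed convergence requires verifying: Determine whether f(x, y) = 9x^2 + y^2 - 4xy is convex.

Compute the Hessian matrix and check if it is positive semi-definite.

f(x,y) = 9x^2 + y^2 - 4xy
Hessian H = [[18, -4], [-4, 2]]
trace(H) = 20, det(H) = 20
Eigenvalues: (20 +/- sqrt(320)) / 2 = 18.94, 1.056
Since both eigenvalues > 0, f is convex.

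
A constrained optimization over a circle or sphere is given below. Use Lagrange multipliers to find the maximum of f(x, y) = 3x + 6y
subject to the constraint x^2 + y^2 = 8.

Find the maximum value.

Set up Lagrange conditions: grad f = lambda * grad g
  3 = 2*lambda*x
  6 = 2*lambda*y
From these: x/y = 3/6, so x = 3t, y = 6t for some t.
Substitute into constraint: (3t)^2 + (6t)^2 = 8
  t^2 * 45 = 8
  t = sqrt(8/45)
Maximum = 3*x + 6*y = (3^2 + 6^2)*t = 45 * sqrt(8/45) = sqrt(360)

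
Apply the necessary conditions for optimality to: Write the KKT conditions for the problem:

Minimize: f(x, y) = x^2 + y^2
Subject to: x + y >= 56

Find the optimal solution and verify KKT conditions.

KKT conditions for min x^2 + y^2 s.t. x + y >= 56:
Stationarity: 2x = mu, 2y = mu
So x = y = mu/2.
Complementary slackness: mu*(x + y - 56) = 0
Primal feasibility: x + y >= 56; dual feasibility: mu >= 0
If mu = 0 then x = y = 0, but 0 + 0 < 56 is infeasible, so the constraint is active.
Constraint active: x + y = 2*(mu/2) = 56 => mu = 56
x = y = 28, f = 1568
Verify: stationarity 2*28 = 56 = mu; primal 28 + 28 = 56 >= 56; dual mu = 56 >= 0; complementary slackness 56*(56 - 56) = 0. All KKT conditions hold.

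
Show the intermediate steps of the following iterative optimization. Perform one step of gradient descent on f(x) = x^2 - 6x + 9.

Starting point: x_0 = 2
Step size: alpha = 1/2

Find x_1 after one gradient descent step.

f(x) = x^2 - 6x + 9
f'(x) = 2x - 6
f'(2) = 2*2 + (-6) = -2
x_1 = x_0 - alpha * f'(x_0) = 2 - 1/2 * -2 = 3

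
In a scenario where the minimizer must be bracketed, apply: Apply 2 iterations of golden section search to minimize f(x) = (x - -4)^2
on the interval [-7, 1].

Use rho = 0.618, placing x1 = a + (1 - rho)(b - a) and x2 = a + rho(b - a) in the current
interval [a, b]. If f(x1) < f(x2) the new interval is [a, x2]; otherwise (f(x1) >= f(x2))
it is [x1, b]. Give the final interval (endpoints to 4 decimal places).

Golden section search for min of f(x) = (x - -4)^2 on [-7, 1].
Each step: x1 = a + (1 - rho)(b - a), x2 = a + rho(b - a); if f(x1) < f(x2) keep [a, x2], otherwise keep [x1, b].
Step 1: [-7.0000, 1.0000], x1=-3.9440 (f=0.0031), x2=-2.0560 (f=3.7791); f(x1) < f(x2) => keep [-7.0000, -2.0560]
Step 2: [-7.0000, -2.0560], x1=-5.1114 (f=1.2352), x2=-3.9446 (f=0.0031); f(x1) > f(x2) => keep [-5.1114, -2.0560]
Final interval: [-5.1114, -2.0560]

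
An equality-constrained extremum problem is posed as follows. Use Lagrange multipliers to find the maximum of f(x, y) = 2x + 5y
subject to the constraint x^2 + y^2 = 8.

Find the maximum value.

Set up Lagrange conditions: grad f = lambda * grad g
  2 = 2*lambda*x
  5 = 2*lambda*y
From these: x/y = 2/5, so x = 2t, y = 5t for some t.
Substitute into constraint: (2t)^2 + (5t)^2 = 8
  t^2 * 29 = 8
  t = sqrt(8/29)
Maximum = 2*x + 5*y = (2^2 + 5^2)*t = 29 * sqrt(8/29) = sqrt(232)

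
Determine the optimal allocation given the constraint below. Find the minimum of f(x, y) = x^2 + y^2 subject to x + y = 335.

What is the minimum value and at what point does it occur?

Substitute y = 335 - x into f(x,y) = x^2 + y^2:
g(x) = x^2 + (335 - x)^2 = 2x^2 - 670x + 112225
g'(x) = 4x - 670 = 0  =>  x = 335/2
y = 335 - 335/2 = 335/2
Minimum value = (335/2)^2 + (335/2)^2 = 112225/2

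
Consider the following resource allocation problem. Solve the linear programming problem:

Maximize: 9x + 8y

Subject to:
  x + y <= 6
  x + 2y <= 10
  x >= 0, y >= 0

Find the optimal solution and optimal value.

Feasible vertices: (0, 0), (0, 5), (2, 4), (6, 0)
Objective 9x + 8y at each:
  (0, 0): 0
  (0, 5): 40
  (2, 4): 50
  (6, 0): 54
Maximum is 54 at (6, 0).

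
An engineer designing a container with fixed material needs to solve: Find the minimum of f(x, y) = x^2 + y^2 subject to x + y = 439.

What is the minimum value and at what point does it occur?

Substitute y = 439 - x into f(x,y) = x^2 + y^2:
g(x) = x^2 + (439 - x)^2 = 2x^2 - 878x + 192721
g'(x) = 4x - 878 = 0  =>  x = 439/2
y = 439 - 439/2 = 439/2
Minimum value = (439/2)^2 + (439/2)^2 = 192721/2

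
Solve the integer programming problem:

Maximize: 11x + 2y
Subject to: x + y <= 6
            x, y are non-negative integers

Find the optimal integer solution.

Objective: 11x + 2y, constraint: x + y <= 6
Coefficient of x is 11 >= coefficient of y is 2, so allocate the entire budget to x.
Optimal: x = 6, y = 0, value = 66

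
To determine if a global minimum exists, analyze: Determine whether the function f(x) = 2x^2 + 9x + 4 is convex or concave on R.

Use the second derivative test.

f(x) = 2x^2 + 9x + 4
f'(x) = 4x + 9
f''(x) = 4
Since f''(x) = 4 > 0 for all x, f is convex on R.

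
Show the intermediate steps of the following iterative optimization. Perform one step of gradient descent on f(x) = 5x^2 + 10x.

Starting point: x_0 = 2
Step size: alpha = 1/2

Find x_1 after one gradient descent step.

f(x) = 5x^2 + 10x
f'(x) = 10x + 10
f'(2) = 10*2 + (10) = 30
x_1 = x_0 - alpha * f'(x_0) = 2 - 1/2 * 30 = -13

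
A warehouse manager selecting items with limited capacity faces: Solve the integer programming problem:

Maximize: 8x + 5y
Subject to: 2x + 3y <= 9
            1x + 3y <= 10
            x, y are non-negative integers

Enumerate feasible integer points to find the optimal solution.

Constraint 1: 2x + 3y <= 9
Constraint 2: 1x + 3y <= 10
Feasible x range (need y >= 0): 0 <= x <= min(9/2, 10/1) => x in {0, ..., 4}.
Enumerate feasible integer points row by row (the coefficient of y is 5 > 0, so for each x the largest feasible y gives the best value):
  x = 0: y <= min((9 - 2*0)/3, (10 - 1*0)/3) => y in {0, ..., 3}; best 8*0 + 5*3 = 15
  x = 1: y <= min((9 - 2*1)/3, (10 - 1*1)/3) => y in {0, ..., 2}; best 8*1 + 5*2 = 18
  x = 2: y <= min((9 - 2*2)/3, (10 - 1*2)/3) => y in {0, ..., 1}; best 8*2 + 5*1 = 21
  x = 3: y <= min((9 - 2*3)/3, (10 - 1*3)/3) => y in {0, ..., 1}; best 8*3 + 5*1 = 29
  x = 4: y <= min((9 - 2*4)/3, (10 - 1*4)/3) => y in {0}; best 8*4 + 5*0 = 32
The maximum 8x + 5y = 32 is achieved at x = 4, y = 0.
Check: 2*4 + 3*0 = 8 <= 9 and 1*4 + 3*0 = 4 <= 10.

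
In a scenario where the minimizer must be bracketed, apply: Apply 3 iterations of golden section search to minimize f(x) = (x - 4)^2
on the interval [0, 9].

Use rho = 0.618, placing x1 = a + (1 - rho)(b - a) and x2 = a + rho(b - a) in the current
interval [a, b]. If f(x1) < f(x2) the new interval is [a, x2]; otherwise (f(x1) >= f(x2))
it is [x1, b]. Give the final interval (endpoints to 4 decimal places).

Golden section search for min of f(x) = (x - 4)^2 on [0, 9].
Each step: x1 = a + (1 - rho)(b - a), x2 = a + rho(b - a); if f(x1) < f(x2) keep [a, x2], otherwise keep [x1, b].
Step 1: [0.0000, 9.0000], x1=3.4380 (f=0.3158), x2=5.5620 (f=2.4398); f(x1) < f(x2) => keep [0.0000, 5.5620]
Step 2: [0.0000, 5.5620], x1=2.1247 (f=3.5168), x2=3.4373 (f=0.3166); f(x1) > f(x2) => keep [2.1247, 5.5620]
Step 3: [2.1247, 5.5620], x1=3.4377 (f=0.3161), x2=4.2489 (f=0.0620); f(x1) > f(x2) => keep [3.4377, 5.5620]
Final interval: [3.4377, 5.5620]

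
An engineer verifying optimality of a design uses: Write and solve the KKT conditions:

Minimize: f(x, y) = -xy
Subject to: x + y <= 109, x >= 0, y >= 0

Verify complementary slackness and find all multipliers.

Problem: min -xy s.t. x + y <= 109 (multiplier lambda), x >= 0 (mu_x), y >= 0 (mu_y)
KKT stationarity: -y + lambda - mu_x = 0, -x + lambda - mu_y = 0, with lambda, mu_x, mu_y >= 0
Complementary slackness: lambda*(x + y - 109) = 0, mu_x*x = 0, mu_y*y = 0
If lambda = 0: y = -mu_x <= 0 and x = -mu_y <= 0 force x = y = 0 with f = 0; but x = y = 109/2 is feasible with f = -11881/4 < 0, so this is not the minimum. Hence lambda > 0 and x + y = 109.
Try x > 0, y > 0 (so mu_x = mu_y = 0): y = lambda, x = lambda => x = y = lambda
x + y = 109 => 2*lambda = 109 => lambda = 109/2
x* = y* = 109/2 > 0, consistent with mu_x = mu_y = 0.
(Any feasible point with x = 0 or y = 0 has f = 0 > -11881/4, so the minimum is not on those boundaries.)
min(-xy) = -11881/4 (i.e. max xy = 11881/4)
Multipliers: lambda = 109/2, mu_x = 0, mu_y = 0
Complementary slackness: lambda*(x + y - 109) = 109/2*(109/2 + 109/2 - 109) = 0, mu_x*x = 0*109/2 = 0, mu_y*y = 0*109/2 = 0. Satisfied.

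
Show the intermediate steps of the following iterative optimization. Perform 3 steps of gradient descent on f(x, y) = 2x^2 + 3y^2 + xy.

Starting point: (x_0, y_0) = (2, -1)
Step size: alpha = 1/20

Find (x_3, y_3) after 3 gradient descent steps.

f(x,y) = 2x^2 + 3y^2 + xy
grad_x = 4x + 1y, grad_y = 6y + 1x
Step 1: grad = (7, -4), (33/20, -4/5)
Step 2: grad = (29/5, -63/20), (34/25, -257/400)
Step 3: grad = (1919/400, -499/200), (8961/8000, -2071/4000)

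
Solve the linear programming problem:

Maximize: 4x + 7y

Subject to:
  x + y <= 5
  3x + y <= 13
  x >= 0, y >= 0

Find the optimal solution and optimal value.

Feasible vertices: (0, 0), (0, 5), (4, 1), (13/3, 0)
Objective 4x + 7y at each:
  (0, 0): 0
  (0, 5): 35
  (4, 1): 23
  (13/3, 0): 52/3
Maximum is 35 at (0, 5).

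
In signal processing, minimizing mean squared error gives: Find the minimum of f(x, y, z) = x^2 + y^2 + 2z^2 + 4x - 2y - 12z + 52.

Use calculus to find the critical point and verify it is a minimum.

f(x,y,z) = x^2 + y^2 + 2z^2 + 4x - 2y - 12z + 52
df/dx = 2x + (4) = 0 => x = -2
df/dy = 2y + (-2) = 0 => y = 1
df/dz = 4z + (-12) = 0 => z = 3
f(-2,1,3) = 1*(-2)^2 + 1*(1)^2 + 2*(3)^2 + 4*(-2) + -2*(1) + -12*(3) + 52 = 29
Hessian is diagonal with entries 2, 2, 4 > 0, confirmed minimum.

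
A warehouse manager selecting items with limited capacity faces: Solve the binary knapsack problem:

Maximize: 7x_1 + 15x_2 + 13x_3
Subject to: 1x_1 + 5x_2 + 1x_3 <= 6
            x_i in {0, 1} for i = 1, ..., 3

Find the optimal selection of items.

Items: item 1 (v=7, w=1), item 2 (v=15, w=5), item 3 (v=13, w=1)
Capacity: 6
Checking all 8 subsets (w = total weight, v = total value):
  {}: w = 0, v = 0
  {1}: w = 1, v = 7
  {2}: w = 5, v = 15
  {3}: w = 1, v = 13
  {1, 2}: w = 6, v = 22
  {1, 3}: w = 2, v = 20
  {2, 3}: w = 6, v = 28
  {1, 2, 3}: w = 7 > 6, infeasible
Best feasible subset: items [2, 3]
Total weight: 6 <= 6, total value: 28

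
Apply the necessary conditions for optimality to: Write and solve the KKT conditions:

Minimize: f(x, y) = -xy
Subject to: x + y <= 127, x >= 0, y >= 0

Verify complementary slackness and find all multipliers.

Problem: min -xy s.t. x + y <= 127 (multiplier lambda), x >= 0 (mu_x), y >= 0 (mu_y)
KKT stationarity: -y + lambda - mu_x = 0, -x + lambda - mu_y = 0, with lambda, mu_x, mu_y >= 0
Complementary slackness: lambda*(x + y - 127) = 0, mu_x*x = 0, mu_y*y = 0
If lambda = 0: y = -mu_x <= 0 and x = -mu_y <= 0 force x = y = 0 with f = 0; but x = y = 127/2 is feasible with f = -16129/4 < 0, so this is not the minimum. Hence lambda > 0 and x + y = 127.
Try x > 0, y > 0 (so mu_x = mu_y = 0): y = lambda, x = lambda => x = y = lambda
x + y = 127 => 2*lambda = 127 => lambda = 127/2
x* = y* = 127/2 > 0, consistent with mu_x = mu_y = 0.
(Any feasible point with x = 0 or y = 0 has f = 0 > -16129/4, so the minimum is not on those boundaries.)
min(-xy) = -16129/4 (i.e. max xy = 16129/4)
Multipliers: lambda = 127/2, mu_x = 0, mu_y = 0
Complementary slackness: lambda*(x + y - 127) = 127/2*(127/2 + 127/2 - 127) = 0, mu_x*x = 0*127/2 = 0, mu_y*y = 0*127/2 = 0. Satisfied.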